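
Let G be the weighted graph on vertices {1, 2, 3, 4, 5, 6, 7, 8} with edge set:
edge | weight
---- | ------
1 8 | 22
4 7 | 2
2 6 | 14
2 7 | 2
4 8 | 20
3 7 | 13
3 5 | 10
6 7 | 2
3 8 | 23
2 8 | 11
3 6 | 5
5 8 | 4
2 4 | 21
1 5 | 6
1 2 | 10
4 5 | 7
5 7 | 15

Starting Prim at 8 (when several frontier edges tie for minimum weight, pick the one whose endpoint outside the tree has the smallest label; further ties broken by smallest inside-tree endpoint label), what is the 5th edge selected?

2-7

Prim's algorithm from 8:
Step 1: cheapest edge leaving the tree is 5 8 (4); add 5.
Step 2: cheapest edge leaving the tree is 1 5 (6); add 1.
Step 3: cheapest edge leaving the tree is 4 5 (7); add 4.
Step 4: cheapest edge leaving the tree is 4 7 (2); add 7.
Step 5: cheapest edge leaving the tree is 2 7 (2); add 2.
Step 6: cheapest edge leaving the tree is 6 7 (2); add 6.
Step 7: cheapest edge leaving the tree is 3 6 (5); add 3.
The 5th edge added is 2 7.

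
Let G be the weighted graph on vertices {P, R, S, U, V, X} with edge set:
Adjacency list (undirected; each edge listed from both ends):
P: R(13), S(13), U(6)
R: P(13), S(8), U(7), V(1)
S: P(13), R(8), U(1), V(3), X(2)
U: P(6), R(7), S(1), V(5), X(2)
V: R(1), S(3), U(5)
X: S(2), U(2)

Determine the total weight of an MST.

13

Grow the tree from R using Prim:
Step 1: frontier [R–V 1, R–U 7, R–S 8, P–R 13] → take R–V (1); add V.
Step 2: frontier [R–U 7, R–S 8, P–R 13, S–V 3, U–V 5] → take S–V (3); add S.
Step 3: frontier [R–U 7, P–R 13, S–U 1, S–X 2, P–S 13, U–V 5] → take S–U (1); add U.
Step 4: frontier [P–R 13, S–X 2, P–S 13, U–X 2, P–U 6] → take S–X (2); add X.
Step 5: frontier [P–R 13, P–S 13, P–U 6] → take P–U (6); add P.
MST edges: R–V, S–V, S–U, S–X, P–U; total weight 1+3+1+2+6 = 13.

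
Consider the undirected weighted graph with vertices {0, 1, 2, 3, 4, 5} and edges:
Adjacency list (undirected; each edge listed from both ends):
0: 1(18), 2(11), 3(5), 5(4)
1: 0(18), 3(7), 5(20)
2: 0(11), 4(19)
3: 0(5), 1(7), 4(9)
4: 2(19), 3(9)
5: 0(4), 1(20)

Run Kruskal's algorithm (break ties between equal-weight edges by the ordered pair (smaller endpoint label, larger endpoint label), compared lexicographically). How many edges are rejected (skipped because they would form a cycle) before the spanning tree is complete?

Kruskal: consider edges lightest-first.
0-5 (4): add — endpoints in different components.
0-3 (5): add — endpoints in different components.
1-3 (7): add — endpoints in different components.
3-4 (9): add — endpoints in different components.
0-2 (11): add — endpoints in different components.
Edges rejected before the tree was complete: 0.

0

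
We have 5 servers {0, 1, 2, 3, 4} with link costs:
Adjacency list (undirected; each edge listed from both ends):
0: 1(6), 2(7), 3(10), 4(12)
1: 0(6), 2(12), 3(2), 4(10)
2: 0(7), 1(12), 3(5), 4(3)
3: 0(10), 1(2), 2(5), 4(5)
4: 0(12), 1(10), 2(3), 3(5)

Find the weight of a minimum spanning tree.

Grow the tree from 4 using Prim:
Step 1: cheapest edge leaving the tree is 2 4 (3); add 2.
Step 2: cheapest edge leaving the tree is 2 3 (5); add 3.
Step 3: cheapest edge leaving the tree is 1 3 (2); add 1.
Step 4: cheapest edge leaving the tree is 0 1 (6); add 0.
MST edges: 2 4, 2 3, 1 3, 0 1; total weight 3+5+2+6 = 16.

16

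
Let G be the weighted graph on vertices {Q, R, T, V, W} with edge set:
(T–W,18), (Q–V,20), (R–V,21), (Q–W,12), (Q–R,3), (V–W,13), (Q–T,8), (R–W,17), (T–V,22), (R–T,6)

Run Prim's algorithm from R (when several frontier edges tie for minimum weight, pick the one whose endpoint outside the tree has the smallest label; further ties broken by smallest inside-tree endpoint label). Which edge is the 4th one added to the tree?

V-W

Prim's algorithm from R:
Step 1: cheapest edge leaving the tree is Q–R (3); add Q.
Step 2: cheapest edge leaving the tree is R–T (6); add T.
Step 3: cheapest edge leaving the tree is Q–W (12); add W.
Step 4: cheapest edge leaving the tree is V–W (13); add V.
The 4th edge added is V–W.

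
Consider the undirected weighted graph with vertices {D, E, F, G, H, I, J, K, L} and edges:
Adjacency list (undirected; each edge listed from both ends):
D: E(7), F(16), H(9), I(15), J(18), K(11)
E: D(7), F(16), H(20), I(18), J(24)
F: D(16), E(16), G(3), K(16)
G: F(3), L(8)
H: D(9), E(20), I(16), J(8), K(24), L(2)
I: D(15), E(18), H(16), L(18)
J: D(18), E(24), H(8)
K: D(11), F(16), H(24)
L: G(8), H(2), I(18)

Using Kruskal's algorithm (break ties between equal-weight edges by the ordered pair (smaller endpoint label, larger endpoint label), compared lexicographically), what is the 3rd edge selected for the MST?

Kruskal: consider edges lightest-first.
H–L (2): add — endpoints in different components.
F–G (3): add — endpoints in different components.
D–E (7): add — endpoints in different components.
G–L (8): add — endpoints in different components.
H–J (8): add — endpoints in different components.
D–H (9): add — endpoints in different components.
D–K (11): add — endpoints in different components.
D–I (15): add — endpoints in different components.
The 3rd edge added is D–E.

D-E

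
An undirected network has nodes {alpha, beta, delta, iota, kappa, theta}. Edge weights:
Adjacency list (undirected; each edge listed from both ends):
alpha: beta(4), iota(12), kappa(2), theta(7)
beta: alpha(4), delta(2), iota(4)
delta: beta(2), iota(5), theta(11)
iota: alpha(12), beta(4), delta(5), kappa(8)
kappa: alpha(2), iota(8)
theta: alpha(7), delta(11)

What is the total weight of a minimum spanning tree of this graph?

19

Kruskal's algorithm — process edges by increasing weight (ties by edge label):
alpha kappa (2): add. Components now {alpha,kappa} {theta} {delta} {beta} {iota}
beta delta (2): add. Components now {alpha,kappa} {theta} {beta,delta} {iota}
alpha beta (4): add. Components now {alpha,beta,delta,kappa} {theta} {iota}
beta iota (4): add. Components now {alpha,beta,delta,iota,kappa} {theta}
delta iota (5): skip — delta and iota already connected.
alpha theta (7): add. Components now {alpha,beta,delta,iota,kappa,theta}
MST edges: alpha kappa, beta delta, alpha beta, beta iota, alpha theta; total weight 2+2+4+4+7 = 19.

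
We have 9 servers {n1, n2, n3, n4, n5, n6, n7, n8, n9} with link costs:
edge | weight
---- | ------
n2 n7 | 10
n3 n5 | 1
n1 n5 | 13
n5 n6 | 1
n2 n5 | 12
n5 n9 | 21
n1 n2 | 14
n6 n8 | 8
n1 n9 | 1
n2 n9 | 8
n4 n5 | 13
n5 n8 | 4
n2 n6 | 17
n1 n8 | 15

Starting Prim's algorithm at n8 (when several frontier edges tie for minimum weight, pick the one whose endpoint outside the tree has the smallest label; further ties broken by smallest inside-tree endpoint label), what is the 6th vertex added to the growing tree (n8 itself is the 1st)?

Grow the tree from n8 using Prim:
Step 1: cheapest edge leaving the tree is n5 n8 (4); add n5.
Step 2: cheapest edge leaving the tree is n3 n5 (1); add n3.
Step 3: cheapest edge leaving the tree is n5 n6 (1); add n6.
Step 4: cheapest edge leaving the tree is n2 n5 (12); add n2.
Step 5: cheapest edge leaving the tree is n2 n9 (8); add n9.
Step 6: cheapest edge leaving the tree is n1 n9 (1); add n1.
Step 7: cheapest edge leaving the tree is n2 n7 (10); add n7.
Step 8: cheapest edge leaving the tree is n4 n5 (13); add n4.
Vertex order: n8, n5, n3, n6, n2, n9, n1, n7, n4. The 6th vertex is n9.

n9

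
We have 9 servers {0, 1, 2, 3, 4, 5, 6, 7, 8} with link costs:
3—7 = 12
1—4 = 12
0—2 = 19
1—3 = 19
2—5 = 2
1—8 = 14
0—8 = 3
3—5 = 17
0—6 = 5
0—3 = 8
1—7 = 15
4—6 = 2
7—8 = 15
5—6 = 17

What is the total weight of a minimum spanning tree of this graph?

61

Grow the tree from 7 using Prim:
Step 1: cheapest edge leaving the tree is 3—7 (12); add 3.
Step 2: cheapest edge leaving the tree is 0—3 (8); add 0.
Step 3: cheapest edge leaving the tree is 0—8 (3); add 8.
Step 4: cheapest edge leaving the tree is 0—6 (5); add 6.
Step 5: cheapest edge leaving the tree is 4—6 (2); add 4.
Step 6: cheapest edge leaving the tree is 1—4 (12); add 1.
Step 7: cheapest edge leaving the tree is 3—5 (17); add 5.
Step 8: cheapest edge leaving the tree is 2—5 (2); add 2.
MST edges: 3—7, 0—3, 0—8, 0—6, 4—6, 1—4, 3—5, 2—5; total weight 12+8+3+5+2+12+17+2 = 61.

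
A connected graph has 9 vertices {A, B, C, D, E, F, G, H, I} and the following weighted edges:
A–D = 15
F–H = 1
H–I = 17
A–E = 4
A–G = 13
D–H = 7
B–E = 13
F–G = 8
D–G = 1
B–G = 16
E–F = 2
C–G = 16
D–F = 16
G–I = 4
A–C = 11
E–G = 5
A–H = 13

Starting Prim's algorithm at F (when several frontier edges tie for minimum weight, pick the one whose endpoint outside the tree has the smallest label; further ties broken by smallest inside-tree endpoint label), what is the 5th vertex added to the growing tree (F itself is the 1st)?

Grow the tree from F using Prim:
Step 1: cheapest edge leaving the tree is F–H (1); add H.
Step 2: cheapest edge leaving the tree is E–F (2); add E.
Step 3: cheapest edge leaving the tree is A–E (4); add A.
Step 4: cheapest edge leaving the tree is E–G (5); add G.
Step 5: cheapest edge leaving the tree is D–G (1); add D.
Step 6: cheapest edge leaving the tree is G–I (4); add I.
Step 7: cheapest edge leaving the tree is A–C (11); add C.
Step 8: cheapest edge leaving the tree is B–E (13); add B.
Vertex order: F, H, E, A, G, D, I, C, B. The 5th vertex is G.

G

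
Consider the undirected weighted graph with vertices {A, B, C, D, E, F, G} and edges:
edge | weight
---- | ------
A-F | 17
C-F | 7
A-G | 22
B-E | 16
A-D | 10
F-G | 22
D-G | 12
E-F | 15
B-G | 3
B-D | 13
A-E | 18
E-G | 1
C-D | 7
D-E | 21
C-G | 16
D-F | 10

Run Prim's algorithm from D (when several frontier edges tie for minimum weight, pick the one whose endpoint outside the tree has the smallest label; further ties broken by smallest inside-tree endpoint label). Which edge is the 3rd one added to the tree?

Prim's algorithm from D:
Step 1: cheapest edge leaving the tree is C-D (7); add C.
Step 2: cheapest edge leaving the tree is C-F (7); add F.
Step 3: cheapest edge leaving the tree is A-D (10); add A.
Step 4: cheapest edge leaving the tree is D-G (12); add G.
Step 5: cheapest edge leaving the tree is E-G (1); add E.
Step 6: cheapest edge leaving the tree is B-G (3); add B.
The 3rd edge added is A-D.

A-D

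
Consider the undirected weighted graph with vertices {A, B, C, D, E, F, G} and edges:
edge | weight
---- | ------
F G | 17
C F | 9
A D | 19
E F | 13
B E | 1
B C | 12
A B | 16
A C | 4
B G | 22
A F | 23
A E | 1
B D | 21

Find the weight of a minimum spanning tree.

Kruskal's algorithm — process edges by increasing weight (ties by edge label):
A E (1): add. Components now {A,E} {B} {C} {D} {F} {G}
B E (1): add. Components now {A,B,E} {C} {D} {F} {G}
A C (4): add. Components now {A,B,C,E} {D} {F} {G}
C F (9): add. Components now {A,B,C,E,F} {D} {G}
B C (12): skip — B and C already connected.
E F (13): skip — E and F already connected.
A B (16): skip — A and B already connected.
F G (17): add. Components now {A,B,C,E,F,G} {D}
A D (19): add. Components now {A,B,C,D,E,F,G}
MST edges: A E, B E, A C, C F, F G, A D; total weight 1+1+4+9+17+19 = 51.

51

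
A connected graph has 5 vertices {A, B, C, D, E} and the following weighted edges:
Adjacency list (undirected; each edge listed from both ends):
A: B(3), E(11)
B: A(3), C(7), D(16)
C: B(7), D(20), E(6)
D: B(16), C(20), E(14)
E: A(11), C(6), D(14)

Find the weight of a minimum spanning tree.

30

Grow the tree from A using Prim:
Step 1: cheapest edge leaving the tree is A-B (3); add B.
Step 2: cheapest edge leaving the tree is B-C (7); add C.
Step 3: cheapest edge leaving the tree is C-E (6); add E.
Step 4: cheapest edge leaving the tree is D-E (14); add D.
MST edges: A-B, B-C, C-E, D-E; total weight 3+7+6+14 = 30.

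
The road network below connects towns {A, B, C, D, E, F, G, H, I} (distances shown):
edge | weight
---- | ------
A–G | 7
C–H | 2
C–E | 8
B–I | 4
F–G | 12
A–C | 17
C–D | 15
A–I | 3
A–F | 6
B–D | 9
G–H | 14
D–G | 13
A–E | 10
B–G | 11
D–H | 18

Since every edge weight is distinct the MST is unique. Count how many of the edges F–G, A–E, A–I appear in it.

Kruskal: consider edges lightest-first.
C–H (2): add — endpoints in different components.
A–I (3): add — endpoints in different components.
B–I (4): add — endpoints in different components.
A–F (6): add — endpoints in different components.
A–G (7): add — endpoints in different components.
C–E (8): add — endpoints in different components.
B–D (9): add — endpoints in different components.
A–E (10): add — endpoints in different components.
MST edge set: {C–H, A–I, B–I, A–F, A–G, C–E, B–D, A–E}.
Of the listed edges, {A–E, A–I} are in the MST → 2.

2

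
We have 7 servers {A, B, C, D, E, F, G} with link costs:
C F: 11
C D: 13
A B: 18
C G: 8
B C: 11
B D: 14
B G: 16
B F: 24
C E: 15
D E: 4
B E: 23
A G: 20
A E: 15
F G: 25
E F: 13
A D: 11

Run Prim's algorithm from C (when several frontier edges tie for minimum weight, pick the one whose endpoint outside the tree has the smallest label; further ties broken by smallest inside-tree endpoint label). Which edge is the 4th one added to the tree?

C-D

Prim, starting at C.
Step 1: cheapest edge leaving the tree is C G (8); add G.
Step 2: cheapest edge leaving the tree is B C (11); add B.
Step 3: cheapest edge leaving the tree is C F (11); add F.
Step 4: cheapest edge leaving the tree is C D (13); add D.
Step 5: cheapest edge leaving the tree is D E (4); add E.
Step 6: cheapest edge leaving the tree is A D (11); add A.
The 4th edge added is C D.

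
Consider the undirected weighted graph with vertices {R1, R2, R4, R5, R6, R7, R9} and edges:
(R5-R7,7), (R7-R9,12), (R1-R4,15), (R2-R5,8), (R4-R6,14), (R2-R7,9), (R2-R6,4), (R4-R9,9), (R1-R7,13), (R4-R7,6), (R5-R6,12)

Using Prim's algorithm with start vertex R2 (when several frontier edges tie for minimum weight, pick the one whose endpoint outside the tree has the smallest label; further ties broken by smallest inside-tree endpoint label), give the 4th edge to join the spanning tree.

R4-R7

Prim, starting at R2.
Step 1: cheapest edge leaving the tree is R2-R6 (4); add R6.
Step 2: cheapest edge leaving the tree is R2-R5 (8); add R5.
Step 3: cheapest edge leaving the tree is R5-R7 (7); add R7.
Step 4: cheapest edge leaving the tree is R4-R7 (6); add R4.
Step 5: cheapest edge leaving the tree is R4-R9 (9); add R9.
Step 6: cheapest edge leaving the tree is R1-R7 (13); add R1.
The 4th edge added is R4-R7.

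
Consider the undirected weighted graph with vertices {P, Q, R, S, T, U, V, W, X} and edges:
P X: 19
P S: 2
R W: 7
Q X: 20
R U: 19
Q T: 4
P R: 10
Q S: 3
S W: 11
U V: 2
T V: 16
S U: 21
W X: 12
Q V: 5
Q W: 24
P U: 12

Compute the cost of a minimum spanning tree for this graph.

45

Kruskal's algorithm — process edges by increasing weight (ties by edge label):
P S (2): add — endpoints in different components.
U V (2): add — endpoints in different components.
Q S (3): add — endpoints in different components.
Q T (4): add — endpoints in different components.
Q V (5): add — endpoints in different components.
R W (7): add — endpoints in different components.
P R (10): add — endpoints in different components.
S W (11): skip — S and W already connected.
P U (12): skip — P and U already connected.
W X (12): add — endpoints in different components.
MST edges: P S, U V, Q S, Q T, Q V, R W, P R, W X; total weight 2+2+3+4+5+7+10+12 = 45.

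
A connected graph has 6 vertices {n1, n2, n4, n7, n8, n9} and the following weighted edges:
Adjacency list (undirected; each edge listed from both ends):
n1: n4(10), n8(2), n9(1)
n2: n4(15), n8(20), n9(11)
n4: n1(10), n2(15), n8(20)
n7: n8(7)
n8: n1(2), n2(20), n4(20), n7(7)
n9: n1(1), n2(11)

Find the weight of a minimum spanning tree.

Kruskal: consider edges lightest-first.
n1—n9 (1): add. Components now {n7} {n1,n9} {n2} {n8} {n4}
n1—n8 (2): add. Components now {n7} {n1,n8,n9} {n2} {n4}
n7—n8 (7): add. Components now {n1,n7,n8,n9} {n2} {n4}
n1—n4 (10): add. Components now {n1,n4,n7,n8,n9} {n2}
n2—n9 (11): add. Components now {n1,n2,n4,n7,n8,n9}
MST edges: n1—n9, n1—n8, n7—n8, n1—n4, n2—n9; total weight 1+2+7+10+11 = 31.

31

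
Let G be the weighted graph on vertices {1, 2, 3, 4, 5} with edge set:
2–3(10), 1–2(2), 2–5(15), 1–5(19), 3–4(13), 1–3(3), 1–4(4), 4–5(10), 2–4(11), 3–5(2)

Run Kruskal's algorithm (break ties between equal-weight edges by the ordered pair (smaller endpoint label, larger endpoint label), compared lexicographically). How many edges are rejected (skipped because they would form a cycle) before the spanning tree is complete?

Kruskal: consider edges lightest-first.
1–2 (2): add. Components now {1,2} {3} {4} {5}
3–5 (2): add. Components now {1,2} {3,5} {4}
1–3 (3): add. Components now {1,2,3,5} {4}
1–4 (4): add. Components now {1,2,3,4,5}
Edges rejected before the tree was complete: 0.

0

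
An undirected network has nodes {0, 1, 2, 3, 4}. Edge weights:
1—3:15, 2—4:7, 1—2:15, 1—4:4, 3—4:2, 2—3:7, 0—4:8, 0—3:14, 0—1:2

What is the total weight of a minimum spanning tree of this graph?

15

Kruskal's algorithm — process edges by increasing weight (ties by edge label):
0—1 (2): add. Components now {0,1} {2} {3} {4}
3—4 (2): add. Components now {0,1} {2} {3,4}
1—4 (4): add. Components now {0,1,3,4} {2}
2—3 (7): add. Components now {0,1,2,3,4}
MST edges: 0—1, 3—4, 1—4, 2—3; total weight 2+2+4+7 = 15.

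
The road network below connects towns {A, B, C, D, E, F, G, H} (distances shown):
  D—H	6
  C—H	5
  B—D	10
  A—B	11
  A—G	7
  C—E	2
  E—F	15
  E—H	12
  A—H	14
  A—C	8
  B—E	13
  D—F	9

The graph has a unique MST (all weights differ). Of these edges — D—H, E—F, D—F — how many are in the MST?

Sort edges by weight, then run Kruskal:
C—E (2): add — endpoints in different components.
C—H (5): add — endpoints in different components.
D—H (6): add — endpoints in different components.
A—G (7): add — endpoints in different components.
A—C (8): add — endpoints in different components.
D—F (9): add — endpoints in different components.
B—D (10): add — endpoints in different components.
MST edge set: {C—E, C—H, D—H, A—G, A—C, D—F, B—D}.
Of the listed edges, {D—H, D—F} are in the MST → 2.

2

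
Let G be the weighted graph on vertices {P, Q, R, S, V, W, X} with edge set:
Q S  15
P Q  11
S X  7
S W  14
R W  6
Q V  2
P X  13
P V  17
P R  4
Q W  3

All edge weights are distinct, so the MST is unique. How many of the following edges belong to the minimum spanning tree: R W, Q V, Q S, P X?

Kruskal's algorithm — process edges by increasing weight (ties by edge label):
Q V (2): add — endpoints in different components.
Q W (3): add — endpoints in different components.
P R (4): add — endpoints in different components.
R W (6): add — endpoints in different components.
S X (7): add — endpoints in different components.
P Q (11): skip — P and Q already connected.
P X (13): add — endpoints in different components.
MST edge set: {Q V, Q W, P R, R W, S X, P X}.
Of the listed edges, {R W, Q V, P X} are in the MST → 3.

3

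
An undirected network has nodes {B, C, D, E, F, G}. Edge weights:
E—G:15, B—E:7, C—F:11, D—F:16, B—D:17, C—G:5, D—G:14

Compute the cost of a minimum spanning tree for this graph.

52

Grow the tree from B using Prim:
Step 1: frontier [B—E 7, B—D 17] → take B—E (7); add E.
Step 2: frontier [B—D 17, E—G 15] → take E—G (15); add G.
Step 3: frontier [B—D 17, C—G 5, D—G 14] → take C—G (5); add C.
Step 4: frontier [B—D 17, C—F 11, D—G 14] → take C—F (11); add F.
Step 5: frontier [B—D 17, D—F 16, D—G 14] → take D—G (14); add D.
MST edges: B—E, E—G, C—G, C—F, D—G; total weight 7+15+5+11+14 = 52.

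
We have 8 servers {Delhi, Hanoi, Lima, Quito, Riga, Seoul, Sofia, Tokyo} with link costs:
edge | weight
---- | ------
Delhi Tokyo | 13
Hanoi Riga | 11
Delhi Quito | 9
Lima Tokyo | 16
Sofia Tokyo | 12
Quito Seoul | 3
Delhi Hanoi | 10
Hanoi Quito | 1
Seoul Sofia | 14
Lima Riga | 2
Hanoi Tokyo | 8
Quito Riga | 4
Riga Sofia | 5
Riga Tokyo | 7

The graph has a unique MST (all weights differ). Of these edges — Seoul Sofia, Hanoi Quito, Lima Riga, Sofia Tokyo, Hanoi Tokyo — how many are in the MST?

Sort edges by weight, then run Kruskal:
Hanoi Quito (1): add — endpoints in different components.
Lima Riga (2): add — endpoints in different components.
Quito Seoul (3): add — endpoints in different components.
Quito Riga (4): add — endpoints in different components.
Riga Sofia (5): add — endpoints in different components.
Riga Tokyo (7): add — endpoints in different components.
Hanoi Tokyo (8): skip — Hanoi and Tokyo already connected.
Delhi Quito (9): add — endpoints in different components.
MST edge set: {Hanoi Quito, Lima Riga, Quito Seoul, Quito Riga, Riga Sofia, Riga Tokyo, Delhi Quito}.
Of the listed edges, {Hanoi Quito, Lima Riga} are in the MST → 2.

2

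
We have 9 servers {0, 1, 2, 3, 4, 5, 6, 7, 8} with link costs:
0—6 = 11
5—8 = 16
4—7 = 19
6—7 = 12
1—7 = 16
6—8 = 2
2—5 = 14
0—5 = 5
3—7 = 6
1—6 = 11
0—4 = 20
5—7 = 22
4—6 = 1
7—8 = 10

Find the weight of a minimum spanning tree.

60

Kruskal's algorithm — process edges by increasing weight (ties by edge label):
4—6 (1): add — endpoints in different components.
6—8 (2): add — endpoints in different components.
0—5 (5): add — endpoints in different components.
3—7 (6): add — endpoints in different components.
7—8 (10): add — endpoints in different components.
0—6 (11): add — endpoints in different components.
1—6 (11): add — endpoints in different components.
6—7 (12): skip — 6 and 7 already connected.
2—5 (14): add — endpoints in different components.
MST edges: 4—6, 6—8, 0—5, 3—7, 7—8, 0—6, 1—6, 2—5; total weight 1+2+5+6+10+11+11+14 = 60.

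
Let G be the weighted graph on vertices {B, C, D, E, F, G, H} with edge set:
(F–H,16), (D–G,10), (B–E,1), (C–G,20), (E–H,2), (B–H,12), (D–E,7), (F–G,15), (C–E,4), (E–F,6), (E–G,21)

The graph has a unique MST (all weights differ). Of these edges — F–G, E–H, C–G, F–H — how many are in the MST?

Kruskal: consider edges lightest-first.
B–E (1): add. Components now {B,E} {C} {D} {F} {G} {H}
E–H (2): add. Components now {B,E,H} {C} {D} {F} {G}
C–E (4): add. Components now {B,C,E,H} {D} {F} {G}
E–F (6): add. Components now {B,C,E,F,H} {D} {G}
D–E (7): add. Components now {B,C,D,E,F,H} {G}
D–G (10): add. Components now {B,C,D,E,F,G,H}
MST edge set: {B–E, E–H, C–E, E–F, D–E, D–G}.
Of the listed edges, {E–H} are in the MST → 1.

1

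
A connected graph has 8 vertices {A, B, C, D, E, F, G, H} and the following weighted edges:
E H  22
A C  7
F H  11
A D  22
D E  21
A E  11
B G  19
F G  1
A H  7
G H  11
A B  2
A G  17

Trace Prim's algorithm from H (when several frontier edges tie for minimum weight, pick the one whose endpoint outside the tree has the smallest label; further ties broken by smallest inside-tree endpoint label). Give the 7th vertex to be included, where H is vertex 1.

G

Prim, starting at H.
Step 1: frontier [A H 7, F H 11, G H 11, E H 22] → take A H (7); add A.
Step 2: frontier [A B 2, A C 7, A E 11, A G 17, A D 22, F H 11, G H 11, E H 22] → take A B (2); add B.
Step 3: frontier [A C 7, A E 11, A G 17, A D 22, B G 19, F H 11, G H 11, E H 22] → take A C (7); add C.
Step 4: frontier [A E 11, A G 17, A D 22, B G 19, F H 11, G H 11, E H 22] → take A E (11); add E.
Step 5: frontier [A G 17, A D 22, B G 19, D E 21, F H 11, G H 11] → take F H (11); add F.
Step 6: frontier [A G 17, A D 22, B G 19, D E 21, F G 1, G H 11] → take F G (1); add G.
Step 7: frontier [A D 22, D E 21] → take D E (21); add D.
Vertex order: H, A, B, C, E, F, G, D. The 7th vertex is G.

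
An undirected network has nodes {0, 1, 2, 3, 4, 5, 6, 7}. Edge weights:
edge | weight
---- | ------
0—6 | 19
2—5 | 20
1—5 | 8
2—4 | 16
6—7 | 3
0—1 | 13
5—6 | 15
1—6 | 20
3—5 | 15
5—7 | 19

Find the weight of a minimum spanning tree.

90

Kruskal: consider edges lightest-first.
6—7 (3): add — endpoints in different components.
1—5 (8): add — endpoints in different components.
0—1 (13): add — endpoints in different components.
3—5 (15): add — endpoints in different components.
5—6 (15): add — endpoints in different components.
2—4 (16): add — endpoints in different components.
0—6 (19): skip — 0 and 6 already connected.
5—7 (19): skip — 5 and 7 already connected.
1—6 (20): skip — 1 and 6 already connected.
2—5 (20): add — endpoints in different components.
MST edges: 6—7, 1—5, 0—1, 3—5, 5—6, 2—4, 2—5; total weight 3+8+13+15+15+16+20 = 90.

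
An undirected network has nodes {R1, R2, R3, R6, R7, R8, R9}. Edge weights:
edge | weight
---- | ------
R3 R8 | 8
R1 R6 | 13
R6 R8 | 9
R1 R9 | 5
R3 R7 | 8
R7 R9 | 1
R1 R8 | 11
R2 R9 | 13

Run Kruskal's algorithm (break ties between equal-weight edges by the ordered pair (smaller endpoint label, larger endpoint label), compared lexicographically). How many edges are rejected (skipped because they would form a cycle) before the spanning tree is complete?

2

Kruskal: consider edges lightest-first.
R7 R9 (1): add — endpoints in different components.
R1 R9 (5): add — endpoints in different components.
R3 R7 (8): add — endpoints in different components.
R3 R8 (8): add — endpoints in different components.
R6 R8 (9): add — endpoints in different components.
R1 R8 (11): skip — R1 and R8 already connected.
R1 R6 (13): skip — R1 and R6 already connected.
R2 R9 (13): add — endpoints in different components.
Edges rejected before the tree was complete: 2.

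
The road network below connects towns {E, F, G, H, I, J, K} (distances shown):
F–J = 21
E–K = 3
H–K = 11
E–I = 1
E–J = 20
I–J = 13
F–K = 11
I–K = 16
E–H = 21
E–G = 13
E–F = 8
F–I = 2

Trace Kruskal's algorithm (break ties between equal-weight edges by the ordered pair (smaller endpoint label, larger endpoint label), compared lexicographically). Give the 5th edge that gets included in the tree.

E-G

Kruskal: consider edges lightest-first.
E–I (1): add — endpoints in different components.
F–I (2): add — endpoints in different components.
E–K (3): add — endpoints in different components.
E–F (8): skip — E and F already connected.
F–K (11): skip — F and K already connected.
H–K (11): add — endpoints in different components.
E–G (13): add — endpoints in different components.
I–J (13): add — endpoints in different components.
The 5th edge added is E–G.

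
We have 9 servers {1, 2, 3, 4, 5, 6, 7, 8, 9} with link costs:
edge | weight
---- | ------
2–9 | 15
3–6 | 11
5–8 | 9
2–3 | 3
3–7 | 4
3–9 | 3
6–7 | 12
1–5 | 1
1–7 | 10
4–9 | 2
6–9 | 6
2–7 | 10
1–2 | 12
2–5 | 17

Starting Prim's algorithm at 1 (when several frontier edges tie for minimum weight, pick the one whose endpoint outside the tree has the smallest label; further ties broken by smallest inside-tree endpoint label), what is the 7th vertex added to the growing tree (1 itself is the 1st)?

9

Prim's algorithm from 1:
Step 1: frontier [1–5 1, 1–7 10, 1–2 12] → take 1–5 (1); add 5.
Step 2: frontier [1–7 10, 1–2 12, 5–8 9, 2–5 17] → take 5–8 (9); add 8.
Step 3: frontier [1–7 10, 1–2 12, 2–5 17] → take 1–7 (10); add 7.
Step 4: frontier [1–2 12, 2–5 17, 3–7 4, 2–7 10, 6–7 12] → take 3–7 (4); add 3.
Step 5: frontier [1–2 12, 2–3 3, 3–9 3, 3–6 11, 2–5 17, 2–7 10, 6–7 12] → take 2–3 (3); add 2.
Step 6: frontier [2–9 15, 3–9 3, 3–6 11, 6–7 12] → take 3–9 (3); add 9.
Step 7: frontier [3–6 11, 6–7 12, 4–9 2, 6–9 6] → take 4–9 (2); add 4.
Step 8: frontier [3–6 11, 6–7 12, 6–9 6] → take 6–9 (6); add 6.
Vertex order: 1, 5, 8, 7, 3, 2, 9, 4, 6. The 7th vertex is 9.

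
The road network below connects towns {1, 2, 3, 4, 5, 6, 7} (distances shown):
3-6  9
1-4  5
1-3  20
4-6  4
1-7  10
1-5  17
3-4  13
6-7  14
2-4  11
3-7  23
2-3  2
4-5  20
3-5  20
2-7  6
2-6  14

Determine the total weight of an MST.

Prim, starting at 4.
Step 1: cheapest edge leaving the tree is 4-6 (4); add 6.
Step 2: cheapest edge leaving the tree is 1-4 (5); add 1.
Step 3: cheapest edge leaving the tree is 3-6 (9); add 3.
Step 4: cheapest edge leaving the tree is 2-3 (2); add 2.
Step 5: cheapest edge leaving the tree is 2-7 (6); add 7.
Step 6: cheapest edge leaving the tree is 1-5 (17); add 5.
MST edges: 4-6, 1-4, 3-6, 2-3, 2-7, 1-5; total weight 4+5+9+2+6+17 = 43.

43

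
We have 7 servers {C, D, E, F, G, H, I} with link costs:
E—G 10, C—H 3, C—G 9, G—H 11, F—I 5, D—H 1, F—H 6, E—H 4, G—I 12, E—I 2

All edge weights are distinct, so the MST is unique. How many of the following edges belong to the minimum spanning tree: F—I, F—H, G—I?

Kruskal's algorithm — process edges by increasing weight (ties by edge label):
D—H (1): add — endpoints in different components.
E—I (2): add — endpoints in different components.
C—H (3): add — endpoints in different components.
E—H (4): add — endpoints in different components.
F—I (5): add — endpoints in different components.
F—H (6): skip — F and H already connected.
C—G (9): add — endpoints in different components.
MST edge set: {D—H, E—I, C—H, E—H, F—I, C—G}.
Of the listed edges, {F—I} are in the MST → 1.

1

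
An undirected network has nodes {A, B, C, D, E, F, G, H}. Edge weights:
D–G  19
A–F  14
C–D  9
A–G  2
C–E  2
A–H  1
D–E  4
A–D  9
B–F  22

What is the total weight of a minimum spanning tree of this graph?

Kruskal's algorithm — process edges by increasing weight (ties by edge label):
A–H (1): add — endpoints in different components.
A–G (2): add — endpoints in different components.
C–E (2): add — endpoints in different components.
D–E (4): add — endpoints in different components.
A–D (9): add — endpoints in different components.
C–D (9): skip — C and D already connected.
A–F (14): add — endpoints in different components.
D–G (19): skip — D and G already connected.
B–F (22): add — endpoints in different components.
MST edges: A–H, A–G, C–E, D–E, A–D, A–F, B–F; total weight 1+2+2+4+9+14+22 = 54.

54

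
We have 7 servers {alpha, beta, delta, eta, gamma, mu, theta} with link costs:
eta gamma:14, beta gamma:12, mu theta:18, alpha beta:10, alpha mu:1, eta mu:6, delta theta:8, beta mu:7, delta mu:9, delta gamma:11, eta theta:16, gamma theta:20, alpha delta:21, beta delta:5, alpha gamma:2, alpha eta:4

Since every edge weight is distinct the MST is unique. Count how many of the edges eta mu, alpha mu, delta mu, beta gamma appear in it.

Kruskal's algorithm — process edges by increasing weight (ties by edge label):
alpha mu (1): add. Components now {alpha,mu} {beta} {eta} {gamma} {theta} {delta}
alpha gamma (2): add. Components now {alpha,gamma,mu} {beta} {eta} {theta} {delta}
alpha eta (4): add. Components now {alpha,eta,gamma,mu} {beta} {theta} {delta}
beta delta (5): add. Components now {alpha,eta,gamma,mu} {beta,delta} {theta}
eta mu (6): skip — mu and eta already connected.
beta mu (7): add. Components now {alpha,beta,delta,eta,gamma,mu} {theta}
delta theta (8): add. Components now {alpha,beta,delta,eta,gamma,mu,theta}
MST edge set: {alpha mu, alpha gamma, alpha eta, beta delta, beta mu, delta theta}.
Of the listed edges, {alpha mu} are in the MST → 1.

1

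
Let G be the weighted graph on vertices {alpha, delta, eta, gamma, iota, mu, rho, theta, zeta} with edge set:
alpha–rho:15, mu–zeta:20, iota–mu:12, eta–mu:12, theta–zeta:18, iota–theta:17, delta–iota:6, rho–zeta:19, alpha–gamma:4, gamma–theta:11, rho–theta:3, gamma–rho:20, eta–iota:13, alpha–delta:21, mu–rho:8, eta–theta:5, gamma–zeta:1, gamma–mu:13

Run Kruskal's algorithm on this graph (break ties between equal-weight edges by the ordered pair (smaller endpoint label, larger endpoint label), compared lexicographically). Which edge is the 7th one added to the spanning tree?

gamma-theta

Kruskal: consider edges lightest-first.
gamma–zeta (1): add — endpoints in different components.
rho–theta (3): add — endpoints in different components.
alpha–gamma (4): add — endpoints in different components.
eta–theta (5): add — endpoints in different components.
delta–iota (6): add — endpoints in different components.
mu–rho (8): add — endpoints in different components.
gamma–theta (11): add — endpoints in different components.
eta–mu (12): skip — mu and eta already connected.
iota–mu (12): add — endpoints in different components.
The 7th edge added is gamma–theta.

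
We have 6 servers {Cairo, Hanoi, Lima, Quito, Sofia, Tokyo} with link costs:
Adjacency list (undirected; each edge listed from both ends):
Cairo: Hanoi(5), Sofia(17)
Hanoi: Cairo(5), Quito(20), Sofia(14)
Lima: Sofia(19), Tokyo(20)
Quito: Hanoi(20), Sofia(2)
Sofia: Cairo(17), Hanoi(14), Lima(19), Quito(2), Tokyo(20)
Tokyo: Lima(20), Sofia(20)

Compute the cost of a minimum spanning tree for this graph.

60

Kruskal's algorithm — process edges by increasing weight (ties by edge label):
Quito Sofia (2): add. Components now {Cairo} {Lima} {Hanoi} {Quito,Sofia} {Tokyo}
Cairo Hanoi (5): add. Components now {Cairo,Hanoi} {Lima} {Quito,Sofia} {Tokyo}
Hanoi Sofia (14): add. Components now {Cairo,Hanoi,Quito,Sofia} {Lima} {Tokyo}
Cairo Sofia (17): skip — Cairo and Sofia already connected.
Lima Sofia (19): add. Components now {Cairo,Hanoi,Lima,Quito,Sofia} {Tokyo}
Hanoi Quito (20): skip — Hanoi and Quito already connected.
Lima Tokyo (20): add. Components now {Cairo,Hanoi,Lima,Quito,Sofia,Tokyo}
MST edges: Quito Sofia, Cairo Hanoi, Hanoi Sofia, Lima Sofia, Lima Tokyo; total weight 2+5+14+19+20 = 60.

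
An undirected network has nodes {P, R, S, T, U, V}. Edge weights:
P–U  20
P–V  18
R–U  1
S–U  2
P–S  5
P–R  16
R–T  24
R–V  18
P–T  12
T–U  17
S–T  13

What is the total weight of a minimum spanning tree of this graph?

Sort edges by weight, then run Kruskal:
R–U (1): add. Components now {T} {R,U} {P} {S} {V}
S–U (2): add. Components now {T} {R,S,U} {P} {V}
P–S (5): add. Components now {T} {P,R,S,U} {V}
P–T (12): add. Components now {P,R,S,T,U} {V}
S–T (13): skip — T and S already connected.
P–R (16): skip — R and P already connected.
T–U (17): skip — T and U already connected.
P–V (18): add. Components now {P,R,S,T,U,V}
MST edges: R–U, S–U, P–S, P–T, P–V; total weight 1+2+5+12+18 = 38.

38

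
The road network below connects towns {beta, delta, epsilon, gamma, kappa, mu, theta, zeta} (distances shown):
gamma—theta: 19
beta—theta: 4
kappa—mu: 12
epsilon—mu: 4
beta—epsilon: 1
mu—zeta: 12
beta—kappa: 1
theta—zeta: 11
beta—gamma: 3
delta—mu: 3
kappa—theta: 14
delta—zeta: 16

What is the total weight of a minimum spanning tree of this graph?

27

Prim's algorithm from delta:
Step 1: cheapest edge leaving the tree is delta—mu (3); add mu.
Step 2: cheapest edge leaving the tree is epsilon—mu (4); add epsilon.
Step 3: cheapest edge leaving the tree is beta—epsilon (1); add beta.
Step 4: cheapest edge leaving the tree is beta—kappa (1); add kappa.
Step 5: cheapest edge leaving the tree is beta—gamma (3); add gamma.
Step 6: cheapest edge leaving the tree is beta—theta (4); add theta.
Step 7: cheapest edge leaving the tree is theta—zeta (11); add zeta.
MST edges: delta—mu, epsilon—mu, beta—epsilon, beta—kappa, beta—gamma, beta—theta, theta—zeta; total weight 3+4+1+1+3+4+11 = 27.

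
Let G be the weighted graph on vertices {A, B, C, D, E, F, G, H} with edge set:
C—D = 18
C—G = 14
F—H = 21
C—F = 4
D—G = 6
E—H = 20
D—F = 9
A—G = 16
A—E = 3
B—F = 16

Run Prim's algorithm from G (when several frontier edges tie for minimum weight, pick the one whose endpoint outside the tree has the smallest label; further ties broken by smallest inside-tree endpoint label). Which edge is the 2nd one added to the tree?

D-F

Prim, starting at G.
Step 1: cheapest edge leaving the tree is D—G (6); add D.
Step 2: cheapest edge leaving the tree is D—F (9); add F.
Step 3: cheapest edge leaving the tree is C—F (4); add C.
Step 4: cheapest edge leaving the tree is A—G (16); add A.
Step 5: cheapest edge leaving the tree is A—E (3); add E.
Step 6: cheapest edge leaving the tree is B—F (16); add B.
Step 7: cheapest edge leaving the tree is E—H (20); add H.
The 2nd edge added is D—F.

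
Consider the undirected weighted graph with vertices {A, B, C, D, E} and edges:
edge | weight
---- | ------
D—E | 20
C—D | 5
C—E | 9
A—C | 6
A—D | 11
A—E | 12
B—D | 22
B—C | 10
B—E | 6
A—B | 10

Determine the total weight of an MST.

26

Sort edges by weight, then run Kruskal:
C—D (5): add — endpoints in different components.
A—C (6): add — endpoints in different components.
B—E (6): add — endpoints in different components.
C—E (9): add — endpoints in different components.
MST edges: C—D, A—C, B—E, C—E; total weight 5+6+6+9 = 26.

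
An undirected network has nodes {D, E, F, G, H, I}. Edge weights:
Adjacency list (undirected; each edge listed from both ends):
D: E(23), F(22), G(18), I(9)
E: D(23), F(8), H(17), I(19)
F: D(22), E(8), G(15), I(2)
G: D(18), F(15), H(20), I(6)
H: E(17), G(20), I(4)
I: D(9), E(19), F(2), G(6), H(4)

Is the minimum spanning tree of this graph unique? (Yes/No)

Kruskal's algorithm — process edges by increasing weight (ties by edge label):
F I (2): add — endpoints in different components.
H I (4): add — endpoints in different components.
G I (6): add — endpoints in different components.
E F (8): add — endpoints in different components.
D I (9): add — endpoints in different components.
Every non-tree edge has weight strictly greater than the heaviest edge on the tree path between its endpoints, so the MST is unique.

Yes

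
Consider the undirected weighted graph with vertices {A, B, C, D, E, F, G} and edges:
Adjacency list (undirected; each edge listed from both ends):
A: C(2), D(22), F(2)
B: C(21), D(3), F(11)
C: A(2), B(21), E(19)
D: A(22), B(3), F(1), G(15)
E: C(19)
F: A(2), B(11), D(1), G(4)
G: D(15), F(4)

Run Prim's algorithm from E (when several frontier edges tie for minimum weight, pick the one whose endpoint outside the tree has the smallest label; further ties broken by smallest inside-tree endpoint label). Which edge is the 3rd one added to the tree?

A-F

Prim, starting at E.
Step 1: frontier [C—E 19] → take C—E (19); add C.
Step 2: frontier [A—C 2, B—C 21] → take A—C (2); add A.
Step 3: frontier [A—F 2, A—D 22, B—C 21] → take A—F (2); add F.
Step 4: frontier [A—D 22, B—C 21, D—F 1, F—G 4, B—F 11] → take D—F (1); add D.
Step 5: frontier [B—C 21, B—D 3, D—G 15, F—G 4, B—F 11] → take B—D (3); add B.
Step 6: frontier [D—G 15, F—G 4] → take F—G (4); add G.
The 3rd edge added is A—F.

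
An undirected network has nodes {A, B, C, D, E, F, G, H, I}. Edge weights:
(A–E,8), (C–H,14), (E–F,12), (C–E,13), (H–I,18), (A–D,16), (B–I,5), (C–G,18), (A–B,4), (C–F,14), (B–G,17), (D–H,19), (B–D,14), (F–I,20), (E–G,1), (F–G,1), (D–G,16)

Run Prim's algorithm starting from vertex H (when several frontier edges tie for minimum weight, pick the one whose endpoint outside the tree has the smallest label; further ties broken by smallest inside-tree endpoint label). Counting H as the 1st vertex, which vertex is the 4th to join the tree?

Grow the tree from H using Prim:
Step 1: cheapest edge leaving the tree is C–H (14); add C.
Step 2: cheapest edge leaving the tree is C–E (13); add E.
Step 3: cheapest edge leaving the tree is E–G (1); add G.
Step 4: cheapest edge leaving the tree is F–G (1); add F.
Step 5: cheapest edge leaving the tree is A–E (8); add A.
Step 6: cheapest edge leaving the tree is A–B (4); add B.
Step 7: cheapest edge leaving the tree is B–I (5); add I.
Step 8: cheapest edge leaving the tree is B–D (14); add D.
Vertex order: H, C, E, G, F, A, B, I, D. The 4th vertex is G.

G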